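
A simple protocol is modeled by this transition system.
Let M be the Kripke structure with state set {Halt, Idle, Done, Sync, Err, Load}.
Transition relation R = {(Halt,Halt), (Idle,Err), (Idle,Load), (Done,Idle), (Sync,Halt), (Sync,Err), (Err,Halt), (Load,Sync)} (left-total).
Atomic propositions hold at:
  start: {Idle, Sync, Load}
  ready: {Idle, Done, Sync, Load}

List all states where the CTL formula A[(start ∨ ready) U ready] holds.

{Idle, Done, Sync, Load}

Sat(start ∨ ready) = {Idle, Done, Sync, Load}
A[(start ∨ ready) U ready]: least fixpoint, start Z0 = Sat(ready) = {Idle, Done, Sync, Load}, add states in Sat(start ∨ ready) with every successor in Z. Already a fixed point.
Sat(A[(start ∨ ready) U ready]) = {Idle, Done, Sync, Load}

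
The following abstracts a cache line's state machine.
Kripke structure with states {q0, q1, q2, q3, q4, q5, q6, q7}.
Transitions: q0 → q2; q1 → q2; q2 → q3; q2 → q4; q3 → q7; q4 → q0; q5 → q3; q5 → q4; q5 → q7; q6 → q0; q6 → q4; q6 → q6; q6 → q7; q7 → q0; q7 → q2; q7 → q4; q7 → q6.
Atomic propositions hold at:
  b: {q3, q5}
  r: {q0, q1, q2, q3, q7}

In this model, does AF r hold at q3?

AF r: least fixpoint, start Z0 = {q0, q1, q2, q3, q7}, add states with every successor in Z. Z1 = {q0, q1, q2, q3, q4, q7}; Z2 = {q0, q1, q2, q3, q4, q5, q7}; fixed.
Sat(AF r) = {q0, q1, q2, q3, q4, q5, q7}
q3 ∈ Sat(AF r) = {q0, q1, q2, q3, q4, q5, q7}, so the formula holds at q3.

Yes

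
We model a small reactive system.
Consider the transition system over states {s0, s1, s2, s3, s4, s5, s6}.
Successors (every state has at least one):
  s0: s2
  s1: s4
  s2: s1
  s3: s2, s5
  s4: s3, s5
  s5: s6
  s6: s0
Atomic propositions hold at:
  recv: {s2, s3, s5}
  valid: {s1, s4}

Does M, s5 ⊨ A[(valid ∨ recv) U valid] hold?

Sat(valid ∨ recv) = {s1, s2, s3, s4, s5}
A[(valid ∨ recv) U valid]: least fixpoint, start Z0 = Sat(valid) = {s1, s4}, add states in Sat(valid ∨ recv) with every successor in Z. Z1 = {s1, s2, s4}; fixed.
Sat(A[(valid ∨ recv) U valid]) = {s1, s2, s4}
s5 ∉ Sat(A[(valid ∨ recv) U valid]) = {s1, s2, s4}, so the formula does not hold at s5.

No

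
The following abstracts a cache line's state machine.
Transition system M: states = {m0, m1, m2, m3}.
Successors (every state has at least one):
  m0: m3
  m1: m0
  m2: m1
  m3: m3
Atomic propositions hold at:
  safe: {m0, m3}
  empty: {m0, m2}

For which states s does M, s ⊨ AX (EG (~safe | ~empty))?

Sat(~safe) = {m1, m2}
Sat(~empty) = {m1, m3}
Sat(~safe | ~empty) = {m1, m2, m3}
EG (~safe | ~empty): greatest fixpoint, start Z0 = {m1, m2, m3}, keep only states in Sat with some successor in Z. Z1 = {m2, m3}; Z2 = {m3}; fixed.
Sat(EG (~safe | ~empty)) = {m3}
Sat(AX (EG (~safe | ~empty))) = {s : every successor in {m3}} = {m0, m3}

{m0, m3}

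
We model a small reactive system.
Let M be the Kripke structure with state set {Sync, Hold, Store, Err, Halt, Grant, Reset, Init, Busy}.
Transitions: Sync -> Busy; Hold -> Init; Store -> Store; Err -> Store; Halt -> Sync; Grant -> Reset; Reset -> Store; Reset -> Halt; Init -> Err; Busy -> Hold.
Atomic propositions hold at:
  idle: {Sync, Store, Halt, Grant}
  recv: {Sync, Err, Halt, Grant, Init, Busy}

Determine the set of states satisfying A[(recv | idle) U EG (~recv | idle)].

{Store, Err, Grant, Reset, Init}

Sat(recv | idle) = {Sync, Store, Err, Halt, Grant, Init, Busy}
Sat(~recv) = {Hold, Store, Reset}
Sat(~recv | idle) = {Sync, Hold, Store, Halt, Grant, Reset}
EG (~recv | idle): greatest fixpoint, start Z0 = {Sync, Hold, Store, Halt, Grant, Reset}, keep only states in Sat with some successor in Z. Z1 = {Store, Halt, Grant, Reset}; Z2 = {Store, Grant, Reset}; fixed.
Sat(EG (~recv | idle)) = {Store, Grant, Reset}
A[(recv | idle) U EG (~recv | idle)]: least fixpoint, start Z0 = Sat(EG (~recv | idle)) = {Store, Grant, Reset}, add states in Sat(recv | idle) with every successor in Z. Z1 = {Store, Err, Grant, Reset}; Z2 = {Store, Err, Grant, Reset, Init}; fixed.
Sat(A[(recv | idle) U EG (~recv | idle)]) = {Store, Err, Grant, Reset, Init}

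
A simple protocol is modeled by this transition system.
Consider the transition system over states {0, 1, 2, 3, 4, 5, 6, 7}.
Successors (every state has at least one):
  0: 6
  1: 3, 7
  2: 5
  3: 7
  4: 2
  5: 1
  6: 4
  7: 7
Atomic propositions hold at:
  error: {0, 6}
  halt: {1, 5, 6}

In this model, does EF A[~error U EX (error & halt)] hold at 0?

Yes

Sat(~error) = {1, 2, 3, 4, 5, 7}
Sat(error & halt) = {6}
Sat(EX (error & halt)) = {s : some successor in {6}} = {0}
A[~error U EX (error & halt)]: least fixpoint, start Z0 = Sat(EX (error & halt)) = {0}, add states in Sat(~error) with every successor in Z. Already a fixed point.
Sat(A[~error U EX (error & halt)]) = {0}
EF A[~error U EX (error & halt)]: least fixpoint, start Z0 = {0}, add states with some successor in Z. Already a fixed point.
Sat(EF A[~error U EX (error & halt)]) = {0}
0 ∈ Sat(EF A[~error U EX (error & halt)]) = {0}, so the formula holds at 0.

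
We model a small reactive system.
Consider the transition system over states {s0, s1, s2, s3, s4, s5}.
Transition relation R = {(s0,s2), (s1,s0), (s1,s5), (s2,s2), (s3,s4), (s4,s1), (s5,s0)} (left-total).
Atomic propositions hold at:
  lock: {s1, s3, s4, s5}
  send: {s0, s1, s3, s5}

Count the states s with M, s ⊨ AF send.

5

AF send: least fixpoint, start Z0 = {s0, s1, s3, s5}, add states with every successor in Z. Z1 = {s0, s1, s3, s4, s5}; fixed.
Sat(AF send) = {s0, s1, s3, s4, s5}
|Sat(AF send)| = |{s0, s1, s3, s4, s5}| = 5.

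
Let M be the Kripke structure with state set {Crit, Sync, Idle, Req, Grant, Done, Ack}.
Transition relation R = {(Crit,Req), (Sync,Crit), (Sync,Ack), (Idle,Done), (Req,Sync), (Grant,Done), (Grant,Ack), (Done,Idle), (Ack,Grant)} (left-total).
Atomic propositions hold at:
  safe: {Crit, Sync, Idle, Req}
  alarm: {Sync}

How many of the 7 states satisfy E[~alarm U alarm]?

3

Sat(~alarm) = {Crit, Idle, Req, Grant, Done, Ack}
E[~alarm U alarm]: least fixpoint, start Z0 = Sat(alarm) = {Sync}, add states in Sat(~alarm) with some successor in Z. Z1 = {Sync, Req}; Z2 = {Crit, Sync, Req}; fixed.
Sat(E[~alarm U alarm]) = {Crit, Sync, Req}
|Sat(E[~alarm U alarm])| = |{Crit, Sync, Req}| = 3.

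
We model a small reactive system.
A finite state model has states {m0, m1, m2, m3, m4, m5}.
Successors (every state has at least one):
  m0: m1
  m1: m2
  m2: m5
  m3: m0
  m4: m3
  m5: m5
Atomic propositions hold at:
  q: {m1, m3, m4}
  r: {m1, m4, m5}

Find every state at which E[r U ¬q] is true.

{m0, m1, m2, m5}

Sat(¬q) = {m0, m2, m5}
E[r U ¬q]: least fixpoint, start Z0 = Sat(¬q) = {m0, m2, m5}, add states in Sat(r) with some successor in Z. Z1 = {m0, m1, m2, m5}; fixed.
Sat(E[r U ¬q]) = {m0, m1, m2, m5}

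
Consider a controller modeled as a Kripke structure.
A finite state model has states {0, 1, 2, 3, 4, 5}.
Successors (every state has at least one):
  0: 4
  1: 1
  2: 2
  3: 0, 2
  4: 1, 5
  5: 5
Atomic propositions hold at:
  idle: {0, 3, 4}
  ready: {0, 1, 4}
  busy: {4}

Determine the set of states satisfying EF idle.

EF idle: least fixpoint, start Z0 = {0, 3, 4}, add states with some successor in Z. Already a fixed point.
Sat(EF idle) = {0, 3, 4}

{0, 3, 4}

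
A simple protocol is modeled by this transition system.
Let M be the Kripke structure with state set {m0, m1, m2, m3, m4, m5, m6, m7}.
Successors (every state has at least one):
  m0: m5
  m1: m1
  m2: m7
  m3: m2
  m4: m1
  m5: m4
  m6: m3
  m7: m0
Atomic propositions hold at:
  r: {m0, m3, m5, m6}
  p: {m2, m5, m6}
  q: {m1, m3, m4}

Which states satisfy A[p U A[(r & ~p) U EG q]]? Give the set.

{m1, m4, m5}

Sat(~p) = {m0, m1, m3, m4, m7}
Sat(r & ~p) = {m0, m3}
EG q: greatest fixpoint, start Z0 = {m1, m3, m4}, keep only states in Sat with some successor in Z. Z1 = {m1, m4}; fixed.
Sat(EG q) = {m1, m4}
A[(r & ~p) U EG q]: least fixpoint, start Z0 = Sat(EG q) = {m1, m4}, add states in Sat(r & ~p) with every successor in Z. Already a fixed point.
Sat(A[(r & ~p) U EG q]) = {m1, m4}
A[p U A[(r & ~p) U EG q]]: least fixpoint, start Z0 = Sat(A[(r & ~p) U EG q]) = {m1, m4}, add states in Sat(p) with every successor in Z. Z1 = {m1, m4, m5}; fixed.
Sat(A[p U A[(r & ~p) U EG q]]) = {m1, m4, m5}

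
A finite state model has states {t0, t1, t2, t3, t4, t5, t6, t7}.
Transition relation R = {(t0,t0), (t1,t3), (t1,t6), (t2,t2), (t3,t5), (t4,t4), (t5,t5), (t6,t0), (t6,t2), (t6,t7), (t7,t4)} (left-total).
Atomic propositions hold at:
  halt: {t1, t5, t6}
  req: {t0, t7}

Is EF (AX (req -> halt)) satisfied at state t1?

Sat(req -> halt) = {t1, t2, t3, t4, t5, t6}
Sat(AX (req -> halt)) = {s : every successor in {t1, t2, t3, t4, t5, t6}} = {t1, t2, t3, t4, t5, t7}
EF (AX (req -> halt)): least fixpoint, start Z0 = {t1, t2, t3, t4, t5, t7}, add states with some successor in Z. Z1 = {t1, t2, t3, t4, t5, t6, t7}; fixed.
Sat(EF (AX (req -> halt))) = {t1, t2, t3, t4, t5, t6, t7}
t1 ∈ Sat(EF (AX (req -> halt))) = {t1, t2, t3, t4, t5, t6, t7}, so the formula holds at t1.

Yes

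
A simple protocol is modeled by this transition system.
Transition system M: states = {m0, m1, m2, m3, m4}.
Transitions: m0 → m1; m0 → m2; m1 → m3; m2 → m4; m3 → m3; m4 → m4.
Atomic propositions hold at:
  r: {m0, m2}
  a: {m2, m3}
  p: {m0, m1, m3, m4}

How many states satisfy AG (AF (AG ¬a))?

2

Sat(¬a) = {m0, m1, m4}
AG ¬a: greatest fixpoint, start Z0 = {m0, m1, m4}, keep only states in Sat with every successor in Z. Z1 = {m4}; fixed.
Sat(AG ¬a) = {m4}
AF (AG ¬a): least fixpoint, start Z0 = {m4}, add states with every successor in Z. Z1 = {m2, m4}; fixed.
Sat(AF (AG ¬a)) = {m2, m4}
AG (AF (AG ¬a)): greatest fixpoint, start Z0 = {m2, m4}, keep only states in Sat with every successor in Z. Already a fixed point.
Sat(AG (AF (AG ¬a))) = {m2, m4}
|Sat(AG (AF (AG ¬a)))| = |{m2, m4}| = 2.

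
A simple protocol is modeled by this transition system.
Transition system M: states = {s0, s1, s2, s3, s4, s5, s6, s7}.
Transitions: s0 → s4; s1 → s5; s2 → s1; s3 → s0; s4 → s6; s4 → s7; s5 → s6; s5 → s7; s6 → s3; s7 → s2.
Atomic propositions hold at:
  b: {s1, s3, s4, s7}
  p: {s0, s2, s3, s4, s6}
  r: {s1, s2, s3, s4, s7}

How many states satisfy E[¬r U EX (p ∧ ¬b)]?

6

Sat(¬r) = {s0, s5, s6}
Sat(¬b) = {s0, s2, s5, s6}
Sat(p ∧ ¬b) = {s0, s2, s6}
Sat(EX (p ∧ ¬b)) = {s : some successor in {s0, s2, s6}} = {s3, s4, s5, s7}
E[¬r U EX (p ∧ ¬b)]: least fixpoint, start Z0 = Sat(EX (p ∧ ¬b)) = {s3, s4, s5, s7}, add states in Sat(¬r) with some successor in Z. Z1 = {s0, s3, s4, s5, s6, s7}; fixed.
Sat(E[¬r U EX (p ∧ ¬b)]) = {s0, s3, s4, s5, s6, s7}
|Sat(E[¬r U EX (p ∧ ¬b)])| = |{s0, s3, s4, s5, s6, s7}| = 6.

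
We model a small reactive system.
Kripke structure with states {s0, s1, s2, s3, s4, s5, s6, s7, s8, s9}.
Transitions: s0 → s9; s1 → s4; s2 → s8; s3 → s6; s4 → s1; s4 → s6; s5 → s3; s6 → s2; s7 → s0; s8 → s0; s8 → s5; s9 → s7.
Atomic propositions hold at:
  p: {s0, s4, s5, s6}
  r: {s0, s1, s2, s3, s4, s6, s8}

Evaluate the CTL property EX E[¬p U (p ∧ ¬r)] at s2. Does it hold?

Yes

Sat(¬p) = {s1, s2, s3, s7, s8, s9}
Sat(¬r) = {s5, s7, s9}
Sat(p ∧ ¬r) = {s5}
E[¬p U (p ∧ ¬r)]: least fixpoint, start Z0 = Sat((p ∧ ¬r)) = {s5}, add states in Sat(¬p) with some successor in Z. Z1 = {s5, s8}; Z2 = {s2, s5, s8}; fixed.
Sat(E[¬p U (p ∧ ¬r)]) = {s2, s5, s8}
Sat(EX E[¬p U (p ∧ ¬r)]) = {s : some successor in {s2, s5, s8}} = {s2, s6, s8}
s2 ∈ Sat(EX E[¬p U (p ∧ ¬r)]) = {s2, s6, s8}, so the formula holds at s2.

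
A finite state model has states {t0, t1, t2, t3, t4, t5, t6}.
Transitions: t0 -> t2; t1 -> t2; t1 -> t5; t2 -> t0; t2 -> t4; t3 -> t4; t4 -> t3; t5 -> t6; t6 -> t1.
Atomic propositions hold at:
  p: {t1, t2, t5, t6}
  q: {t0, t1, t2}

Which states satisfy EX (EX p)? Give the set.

{t1, t2, t5, t6}

Sat(EX p) = {s : some successor in {t1, t2, t5, t6}} = {t0, t1, t5, t6}
Sat(EX (EX p)) = {s : some successor in {t0, t1, t5, t6}} = {t1, t2, t5, t6}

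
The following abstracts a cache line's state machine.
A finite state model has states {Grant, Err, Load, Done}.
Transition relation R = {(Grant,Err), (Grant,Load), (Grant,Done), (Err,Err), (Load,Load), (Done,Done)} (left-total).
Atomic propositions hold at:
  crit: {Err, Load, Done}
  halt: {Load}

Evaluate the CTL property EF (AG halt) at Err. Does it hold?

No

AG halt: greatest fixpoint, start Z0 = {Load}, keep only states in Sat with every successor in Z. Already a fixed point.
Sat(AG halt) = {Load}
EF (AG halt): least fixpoint, start Z0 = {Load}, add states with some successor in Z. Z1 = {Grant, Load}; fixed.
Sat(EF (AG halt)) = {Grant, Load}
Err ∉ Sat(EF (AG halt)) = {Grant, Load}, so the formula does not hold at Err.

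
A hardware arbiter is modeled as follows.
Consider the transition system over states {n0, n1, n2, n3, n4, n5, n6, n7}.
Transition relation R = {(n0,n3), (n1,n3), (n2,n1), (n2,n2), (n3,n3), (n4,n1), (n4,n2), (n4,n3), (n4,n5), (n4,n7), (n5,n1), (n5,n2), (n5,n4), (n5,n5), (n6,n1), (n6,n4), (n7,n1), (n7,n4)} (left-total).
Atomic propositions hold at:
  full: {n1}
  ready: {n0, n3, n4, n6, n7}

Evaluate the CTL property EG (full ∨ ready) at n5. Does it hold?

No

Sat(full ∨ ready) = {n0, n1, n3, n4, n6, n7}
EG (full ∨ ready): greatest fixpoint, start Z0 = {n0, n1, n3, n4, n6, n7}, keep only states in Sat with some successor in Z. Already a fixed point.
Sat(EG (full ∨ ready)) = {n0, n1, n3, n4, n6, n7}
n5 ∉ Sat(EG (full ∨ ready)) = {n0, n1, n3, n4, n6, n7}, so the formula does not hold at n5.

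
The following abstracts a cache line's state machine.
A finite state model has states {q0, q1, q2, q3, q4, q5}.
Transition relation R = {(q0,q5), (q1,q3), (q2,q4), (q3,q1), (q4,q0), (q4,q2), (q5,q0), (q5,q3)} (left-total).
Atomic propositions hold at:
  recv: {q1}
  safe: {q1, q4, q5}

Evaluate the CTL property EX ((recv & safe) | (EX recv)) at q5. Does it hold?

Sat(recv & safe) = {q1}
Sat(EX recv) = {s : some successor in {q1}} = {q3}
Sat((recv & safe) | (EX recv)) = {q1, q3}
Sat(EX ((recv & safe) | (EX recv))) = {s : some successor in {q1, q3}} = {q1, q3, q5}
q5 ∈ Sat(EX ((recv & safe) | (EX recv))) = {q1, q3, q5}, so the formula holds at q5.

Yes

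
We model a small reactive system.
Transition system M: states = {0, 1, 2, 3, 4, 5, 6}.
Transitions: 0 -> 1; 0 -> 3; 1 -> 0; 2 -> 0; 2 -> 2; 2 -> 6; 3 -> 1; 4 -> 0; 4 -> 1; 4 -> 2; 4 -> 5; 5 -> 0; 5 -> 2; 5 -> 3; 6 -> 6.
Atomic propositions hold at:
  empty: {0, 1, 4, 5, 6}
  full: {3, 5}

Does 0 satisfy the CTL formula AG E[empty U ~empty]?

Sat(~empty) = {2, 3}
E[empty U ~empty]: least fixpoint, start Z0 = Sat(~empty) = {2, 3}, add states in Sat(empty) with some successor in Z. Z1 = {0, 2, 3, 4, 5}; Z2 = {0, 1, 2, 3, 4, 5}; fixed.
Sat(E[empty U ~empty]) = {0, 1, 2, 3, 4, 5}
AG E[empty U ~empty]: greatest fixpoint, start Z0 = {0, 1, 2, 3, 4, 5}, keep only states in Sat with every successor in Z. Z1 = {0, 1, 3, 4, 5}; Z2 = {0, 1, 3}; fixed.
Sat(AG E[empty U ~empty]) = {0, 1, 3}
0 ∈ Sat(AG E[empty U ~empty]) = {0, 1, 3}, so the formula holds at 0.

Yes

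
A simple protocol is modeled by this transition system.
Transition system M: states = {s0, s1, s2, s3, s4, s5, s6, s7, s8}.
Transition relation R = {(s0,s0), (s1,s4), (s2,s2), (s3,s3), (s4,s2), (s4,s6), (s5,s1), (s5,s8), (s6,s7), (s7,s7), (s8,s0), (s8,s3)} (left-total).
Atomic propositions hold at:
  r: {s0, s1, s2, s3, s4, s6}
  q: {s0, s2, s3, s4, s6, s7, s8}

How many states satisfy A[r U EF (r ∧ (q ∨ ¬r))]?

8

Sat(¬r) = {s5, s7, s8}
Sat(q ∨ ¬r) = {s0, s2, s3, s4, s5, s6, s7, s8}
Sat(r ∧ (q ∨ ¬r)) = {s0, s2, s3, s4, s6}
EF (r ∧ (q ∨ ¬r)): least fixpoint, start Z0 = {s0, s2, s3, s4, s6}, add states with some successor in Z. Z1 = {s0, s1, s2, s3, s4, s6, s8}; Z2 = {s0, s1, s2, s3, s4, s5, s6, s8}; fixed.
Sat(EF (r ∧ (q ∨ ¬r))) = {s0, s1, s2, s3, s4, s5, s6, s8}
A[r U EF (r ∧ (q ∨ ¬r))]: least fixpoint, start Z0 = Sat(EF (r ∧ (q ∨ ¬r))) = {s0, s1, s2, s3, s4, s5, s6, s8}, add states in Sat(r) with every successor in Z. Already a fixed point.
Sat(A[r U EF (r ∧ (q ∨ ¬r))]) = {s0, s1, s2, s3, s4, s5, s6, s8}
|Sat(A[r U EF (r ∧ (q ∨ ¬r))])| = |{s0, s1, s2, s3, s4, s5, s6, s8}| = 8.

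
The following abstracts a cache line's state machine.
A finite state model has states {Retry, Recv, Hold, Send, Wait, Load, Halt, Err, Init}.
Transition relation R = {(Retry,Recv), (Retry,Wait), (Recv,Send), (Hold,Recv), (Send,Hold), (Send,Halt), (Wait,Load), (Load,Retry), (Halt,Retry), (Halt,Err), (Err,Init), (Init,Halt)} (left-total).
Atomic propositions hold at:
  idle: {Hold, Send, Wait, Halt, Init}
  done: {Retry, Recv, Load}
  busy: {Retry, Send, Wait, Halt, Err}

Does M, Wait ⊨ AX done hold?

Yes

Sat(AX done) = {s : every successor in {Retry, Recv, Load}} = {Hold, Wait, Load}
Wait ∈ Sat(AX done) = {Hold, Wait, Load}, so the formula holds at Wait.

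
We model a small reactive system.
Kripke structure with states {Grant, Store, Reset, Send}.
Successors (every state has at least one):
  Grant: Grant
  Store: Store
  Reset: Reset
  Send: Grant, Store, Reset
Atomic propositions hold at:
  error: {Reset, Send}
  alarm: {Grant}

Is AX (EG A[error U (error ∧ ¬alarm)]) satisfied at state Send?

No

Sat(¬alarm) = {Store, Reset, Send}
Sat(error ∧ ¬alarm) = {Reset, Send}
A[error U (error ∧ ¬alarm)]: least fixpoint, start Z0 = Sat((error ∧ ¬alarm)) = {Reset, Send}, add states in Sat(error) with every successor in Z. Already a fixed point.
Sat(A[error U (error ∧ ¬alarm)]) = {Reset, Send}
EG A[error U (error ∧ ¬alarm)]: greatest fixpoint, start Z0 = {Reset, Send}, keep only states in Sat with some successor in Z. Already a fixed point.
Sat(EG A[error U (error ∧ ¬alarm)]) = {Reset, Send}
Sat(AX (EG A[error U (error ∧ ¬alarm)])) = {s : every successor in {Reset, Send}} = {Reset}
Send ∉ Sat(AX (EG A[error U (error ∧ ¬alarm)])) = {Reset}, so the formula does not hold at Send.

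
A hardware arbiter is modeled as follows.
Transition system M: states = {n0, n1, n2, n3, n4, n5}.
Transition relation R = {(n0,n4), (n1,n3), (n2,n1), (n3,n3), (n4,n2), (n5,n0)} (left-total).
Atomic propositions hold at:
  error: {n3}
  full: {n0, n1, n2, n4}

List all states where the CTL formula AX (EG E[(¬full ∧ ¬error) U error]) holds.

Sat(¬full) = {n3, n5}
Sat(¬error) = {n0, n1, n2, n4, n5}
Sat(¬full ∧ ¬error) = {n5}
E[(¬full ∧ ¬error) U error]: least fixpoint, start Z0 = Sat(error) = {n3}, add states in Sat(¬full ∧ ¬error) with some successor in Z. Already a fixed point.
Sat(E[(¬full ∧ ¬error) U error]) = {n3}
EG E[(¬full ∧ ¬error) U error]: greatest fixpoint, start Z0 = {n3}, keep only states in Sat with some successor in Z. Already a fixed point.
Sat(EG E[(¬full ∧ ¬error) U error]) = {n3}
Sat(AX (EG E[(¬full ∧ ¬error) U error])) = {s : every successor in {n3}} = {n1, n3}

{n1, n3}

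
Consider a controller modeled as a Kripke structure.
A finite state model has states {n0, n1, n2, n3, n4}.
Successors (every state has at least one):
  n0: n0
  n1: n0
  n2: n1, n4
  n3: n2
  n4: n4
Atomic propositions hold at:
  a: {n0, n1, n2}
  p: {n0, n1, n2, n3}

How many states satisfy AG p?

AG p: greatest fixpoint, start Z0 = {n0, n1, n2, n3}, keep only states in Sat with every successor in Z. Z1 = {n0, n1, n3}; Z2 = {n0, n1}; fixed.
Sat(AG p) = {n0, n1}
|Sat(AG p)| = |{n0, n1}| = 2.

2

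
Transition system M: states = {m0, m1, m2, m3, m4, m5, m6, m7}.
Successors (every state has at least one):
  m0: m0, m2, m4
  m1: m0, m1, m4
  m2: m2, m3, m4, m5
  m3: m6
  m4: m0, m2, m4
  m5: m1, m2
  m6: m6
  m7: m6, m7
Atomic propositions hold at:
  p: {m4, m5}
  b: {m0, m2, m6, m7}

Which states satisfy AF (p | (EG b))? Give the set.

EG b: greatest fixpoint, start Z0 = {m0, m2, m6, m7}, keep only states in Sat with some successor in Z. Already a fixed point.
Sat(EG b) = {m0, m2, m6, m7}
Sat(p | (EG b)) = {m0, m2, m4, m5, m6, m7}
AF (p | (EG b)): least fixpoint, start Z0 = {m0, m2, m4, m5, m6, m7}, add states with every successor in Z. Z1 = {m0, m2, m3, m4, m5, m6, m7}; fixed.
Sat(AF (p | (EG b))) = {m0, m2, m3, m4, m5, m6, m7}

{m0, m2, m3, m4, m5, m6, m7}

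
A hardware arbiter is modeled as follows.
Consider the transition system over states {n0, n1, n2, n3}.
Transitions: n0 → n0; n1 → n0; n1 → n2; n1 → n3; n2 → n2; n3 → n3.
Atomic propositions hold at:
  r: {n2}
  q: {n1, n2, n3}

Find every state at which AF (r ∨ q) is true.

Sat(r ∨ q) = {n1, n2, n3}
AF (r ∨ q): least fixpoint, start Z0 = {n1, n2, n3}, add states with every successor in Z. Already a fixed point.
Sat(AF (r ∨ q)) = {n1, n2, n3}

{n1, n2, n3}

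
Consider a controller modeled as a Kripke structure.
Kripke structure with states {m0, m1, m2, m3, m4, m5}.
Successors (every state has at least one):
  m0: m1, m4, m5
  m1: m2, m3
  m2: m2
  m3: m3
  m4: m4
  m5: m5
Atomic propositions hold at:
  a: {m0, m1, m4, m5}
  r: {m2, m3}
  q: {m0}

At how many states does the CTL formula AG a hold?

2

AG a: greatest fixpoint, start Z0 = {m0, m1, m4, m5}, keep only states in Sat with every successor in Z. Z1 = {m0, m4, m5}; Z2 = {m4, m5}; fixed.
Sat(AG a) = {m4, m5}
|Sat(AG a)| = |{m4, m5}| = 2.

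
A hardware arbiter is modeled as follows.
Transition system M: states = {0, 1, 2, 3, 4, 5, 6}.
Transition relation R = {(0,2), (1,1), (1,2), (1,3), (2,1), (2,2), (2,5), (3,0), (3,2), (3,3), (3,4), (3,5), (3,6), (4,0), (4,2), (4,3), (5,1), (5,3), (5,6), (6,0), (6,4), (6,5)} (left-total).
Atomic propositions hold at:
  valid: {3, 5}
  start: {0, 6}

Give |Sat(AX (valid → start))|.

1

Sat(valid → start) = {0, 1, 2, 4, 6}
Sat(AX (valid → start)) = {s : every successor in {0, 1, 2, 4, 6}} = {0}
|Sat(AX (valid → start))| = |{0}| = 1.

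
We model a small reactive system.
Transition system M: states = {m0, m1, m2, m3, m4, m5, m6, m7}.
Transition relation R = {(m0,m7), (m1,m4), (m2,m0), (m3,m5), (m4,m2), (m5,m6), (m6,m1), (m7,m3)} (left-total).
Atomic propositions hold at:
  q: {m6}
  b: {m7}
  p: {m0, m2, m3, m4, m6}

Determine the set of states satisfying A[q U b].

{m7}

A[q U b]: least fixpoint, start Z0 = Sat(b) = {m7}, add states in Sat(q) with every successor in Z. Already a fixed point.
Sat(A[q U b]) = {m7}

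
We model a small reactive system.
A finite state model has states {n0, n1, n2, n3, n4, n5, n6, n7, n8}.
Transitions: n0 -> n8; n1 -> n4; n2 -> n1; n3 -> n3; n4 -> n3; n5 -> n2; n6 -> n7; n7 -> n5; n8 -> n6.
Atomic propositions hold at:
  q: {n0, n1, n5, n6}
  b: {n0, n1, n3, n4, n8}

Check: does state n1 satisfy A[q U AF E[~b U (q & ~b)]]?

Sat(~b) = {n2, n5, n6, n7}
Sat(q & ~b) = {n5, n6}
E[~b U (q & ~b)]: least fixpoint, start Z0 = Sat((q & ~b)) = {n5, n6}, add states in Sat(~b) with some successor in Z. Z1 = {n5, n6, n7}; fixed.
Sat(E[~b U (q & ~b)]) = {n5, n6, n7}
AF E[~b U (q & ~b)]: least fixpoint, start Z0 = {n5, n6, n7}, add states with every successor in Z. Z1 = {n5, n6, n7, n8}; Z2 = {n0, n5, n6, n7, n8}; fixed.
Sat(AF E[~b U (q & ~b)]) = {n0, n5, n6, n7, n8}
A[q U AF E[~b U (q & ~b)]]: least fixpoint, start Z0 = Sat(AF E[~b U (q & ~b)]) = {n0, n5, n6, n7, n8}, add states in Sat(q) with every successor in Z. Already a fixed point.
Sat(A[q U AF E[~b U (q & ~b)]]) = {n0, n5, n6, n7, n8}
n1 ∉ Sat(A[q U AF E[~b U (q & ~b)]]) = {n0, n5, n6, n7, n8}, so the formula does not hold at n1.

No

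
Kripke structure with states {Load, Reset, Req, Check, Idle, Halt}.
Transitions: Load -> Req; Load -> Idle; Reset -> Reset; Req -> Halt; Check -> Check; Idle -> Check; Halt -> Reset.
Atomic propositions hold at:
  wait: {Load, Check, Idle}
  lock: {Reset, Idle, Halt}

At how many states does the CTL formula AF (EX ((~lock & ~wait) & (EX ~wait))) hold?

Sat(~lock) = {Load, Req, Check}
Sat(~wait) = {Reset, Req, Halt}
Sat(~lock & ~wait) = {Req}
Sat(EX ~wait) = {s : some successor in {Reset, Req, Halt}} = {Load, Reset, Req, Halt}
Sat((~lock & ~wait) & (EX ~wait)) = {Req}
Sat(EX ((~lock & ~wait) & (EX ~wait))) = {s : some successor in {Req}} = {Load}
AF (EX ((~lock & ~wait) & (EX ~wait))): least fixpoint, start Z0 = {Load}, add states with every successor in Z. Already a fixed point.
Sat(AF (EX ((~lock & ~wait) & (EX ~wait)))) = {Load}
|Sat(AF (EX ((~lock & ~wait) & (EX ~wait))))| = |{Load}| = 1.

1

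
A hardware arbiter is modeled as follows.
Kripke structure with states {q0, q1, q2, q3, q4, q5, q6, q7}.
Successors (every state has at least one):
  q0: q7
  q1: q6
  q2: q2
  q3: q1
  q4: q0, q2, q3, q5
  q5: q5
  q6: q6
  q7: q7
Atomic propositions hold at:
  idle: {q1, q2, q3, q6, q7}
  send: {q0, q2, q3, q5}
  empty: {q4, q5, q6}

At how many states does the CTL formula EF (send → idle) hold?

Sat(send → idle) = {q1, q2, q3, q4, q6, q7}
EF (send → idle): least fixpoint, start Z0 = {q1, q2, q3, q4, q6, q7}, add states with some successor in Z. Z1 = {q0, q1, q2, q3, q4, q6, q7}; fixed.
Sat(EF (send → idle)) = {q0, q1, q2, q3, q4, q6, q7}
|Sat(EF (send → idle))| = |{q0, q1, q2, q3, q4, q6, q7}| = 7.

7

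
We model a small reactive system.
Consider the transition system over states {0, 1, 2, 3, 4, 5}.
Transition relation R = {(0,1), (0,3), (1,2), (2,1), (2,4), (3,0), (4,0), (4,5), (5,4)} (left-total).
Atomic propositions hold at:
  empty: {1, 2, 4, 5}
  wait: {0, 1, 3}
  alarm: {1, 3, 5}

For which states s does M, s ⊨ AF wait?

AF wait: least fixpoint, start Z0 = {0, 1, 3}, add states with every successor in Z. Already a fixed point.
Sat(AF wait) = {0, 1, 3}

{0, 1, 3}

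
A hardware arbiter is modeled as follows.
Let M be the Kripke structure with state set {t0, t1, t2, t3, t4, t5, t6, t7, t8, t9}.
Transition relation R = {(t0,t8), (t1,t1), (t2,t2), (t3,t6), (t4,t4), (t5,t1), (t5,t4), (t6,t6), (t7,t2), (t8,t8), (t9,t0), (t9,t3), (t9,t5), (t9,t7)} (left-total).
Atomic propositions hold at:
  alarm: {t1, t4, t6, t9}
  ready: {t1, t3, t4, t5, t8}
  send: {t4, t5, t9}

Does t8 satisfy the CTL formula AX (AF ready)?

Yes

AF ready: least fixpoint, start Z0 = {t1, t3, t4, t5, t8}, add states with every successor in Z. Z1 = {t0, t1, t3, t4, t5, t8}; fixed.
Sat(AF ready) = {t0, t1, t3, t4, t5, t8}
Sat(AX (AF ready)) = {s : every successor in {t0, t1, t3, t4, t5, t8}} = {t0, t1, t4, t5, t8}
t8 ∈ Sat(AX (AF ready)) = {t0, t1, t4, t5, t8}, so the formula holds at t8.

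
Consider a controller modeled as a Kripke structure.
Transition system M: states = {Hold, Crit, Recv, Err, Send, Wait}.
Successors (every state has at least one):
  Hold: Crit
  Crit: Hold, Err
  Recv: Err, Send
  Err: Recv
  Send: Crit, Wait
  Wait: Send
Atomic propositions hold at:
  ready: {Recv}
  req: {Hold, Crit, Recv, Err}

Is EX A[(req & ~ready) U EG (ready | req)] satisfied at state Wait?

Sat(~ready) = {Hold, Crit, Err, Send, Wait}
Sat(req & ~ready) = {Hold, Crit, Err}
Sat(ready | req) = {Hold, Crit, Recv, Err}
EG (ready | req): greatest fixpoint, start Z0 = {Hold, Crit, Recv, Err}, keep only states in Sat with some successor in Z. Already a fixed point.
Sat(EG (ready | req)) = {Hold, Crit, Recv, Err}
A[(req & ~ready) U EG (ready | req)]: least fixpoint, start Z0 = Sat(EG (ready | req)) = {Hold, Crit, Recv, Err}, add states in Sat(req & ~ready) with every successor in Z. Already a fixed point.
Sat(A[(req & ~ready) U EG (ready | req)]) = {Hold, Crit, Recv, Err}
Sat(EX A[(req & ~ready) U EG (ready | req)]) = {s : some successor in {Hold, Crit, Recv, Err}} = {Hold, Crit, Recv, Err, Send}
Wait ∉ Sat(EX A[(req & ~ready) U EG (ready | req)]) = {Hold, Crit, Recv, Err, Send}, so the formula does not hold at Wait.

No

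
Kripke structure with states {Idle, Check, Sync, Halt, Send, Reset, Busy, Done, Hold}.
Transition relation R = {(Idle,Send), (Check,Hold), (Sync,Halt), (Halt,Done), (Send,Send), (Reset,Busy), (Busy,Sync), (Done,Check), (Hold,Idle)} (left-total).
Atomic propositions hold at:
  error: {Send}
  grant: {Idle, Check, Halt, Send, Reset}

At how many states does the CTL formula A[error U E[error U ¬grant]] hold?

4

Sat(¬grant) = {Sync, Busy, Done, Hold}
E[error U ¬grant]: least fixpoint, start Z0 = Sat(¬grant) = {Sync, Busy, Done, Hold}, add states in Sat(error) with some successor in Z. Already a fixed point.
Sat(E[error U ¬grant]) = {Sync, Busy, Done, Hold}
A[error U E[error U ¬grant]]: least fixpoint, start Z0 = Sat(E[error U ¬grant]) = {Sync, Busy, Done, Hold}, add states in Sat(error) with every successor in Z. Already a fixed point.
Sat(A[error U E[error U ¬grant]]) = {Sync, Busy, Done, Hold}
|Sat(A[error U E[error U ¬grant]])| = |{Sync, Busy, Done, Hold}| = 4.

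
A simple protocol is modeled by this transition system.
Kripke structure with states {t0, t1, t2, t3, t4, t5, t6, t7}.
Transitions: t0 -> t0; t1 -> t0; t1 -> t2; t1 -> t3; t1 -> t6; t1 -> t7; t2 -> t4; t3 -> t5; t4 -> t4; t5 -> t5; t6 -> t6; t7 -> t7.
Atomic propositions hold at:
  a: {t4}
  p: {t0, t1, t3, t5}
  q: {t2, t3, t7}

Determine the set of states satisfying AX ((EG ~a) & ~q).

Sat(~a) = {t0, t1, t2, t3, t5, t6, t7}
EG ~a: greatest fixpoint, start Z0 = {t0, t1, t2, t3, t5, t6, t7}, keep only states in Sat with some successor in Z. Z1 = {t0, t1, t3, t5, t6, t7}; fixed.
Sat(EG ~a) = {t0, t1, t3, t5, t6, t7}
Sat(~q) = {t0, t1, t4, t5, t6}
Sat((EG ~a) & ~q) = {t0, t1, t5, t6}
Sat(AX ((EG ~a) & ~q)) = {s : every successor in {t0, t1, t5, t6}} = {t0, t3, t5, t6}

{t0, t3, t5, t6}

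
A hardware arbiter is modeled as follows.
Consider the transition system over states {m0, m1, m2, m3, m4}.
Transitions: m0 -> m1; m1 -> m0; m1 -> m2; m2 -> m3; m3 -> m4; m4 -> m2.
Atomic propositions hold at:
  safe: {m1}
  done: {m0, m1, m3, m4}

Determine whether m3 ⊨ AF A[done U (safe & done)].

Sat(safe & done) = {m1}
A[done U (safe & done)]: least fixpoint, start Z0 = Sat((safe & done)) = {m1}, add states in Sat(done) with every successor in Z. Z1 = {m0, m1}; fixed.
Sat(A[done U (safe & done)]) = {m0, m1}
AF A[done U (safe & done)]: least fixpoint, start Z0 = {m0, m1}, add states with every successor in Z. Already a fixed point.
Sat(AF A[done U (safe & done)]) = {m0, m1}
m3 ∉ Sat(AF A[done U (safe & done)]) = {m0, m1}, so the formula does not hold at m3.

No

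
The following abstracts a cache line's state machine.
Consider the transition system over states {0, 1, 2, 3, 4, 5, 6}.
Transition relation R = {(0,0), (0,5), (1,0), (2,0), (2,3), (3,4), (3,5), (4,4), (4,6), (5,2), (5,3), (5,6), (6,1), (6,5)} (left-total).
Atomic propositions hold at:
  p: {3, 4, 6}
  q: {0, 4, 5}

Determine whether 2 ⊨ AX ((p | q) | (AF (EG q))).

Yes

Sat(p | q) = {0, 3, 4, 5, 6}
EG q: greatest fixpoint, start Z0 = {0, 4, 5}, keep only states in Sat with some successor in Z. Z1 = {0, 4}; fixed.
Sat(EG q) = {0, 4}
AF (EG q): least fixpoint, start Z0 = {0, 4}, add states with every successor in Z. Z1 = {0, 1, 4}; fixed.
Sat(AF (EG q)) = {0, 1, 4}
Sat((p | q) | (AF (EG q))) = {0, 1, 3, 4, 5, 6}
Sat(AX ((p | q) | (AF (EG q)))) = {s : every successor in {0, 1, 3, 4, 5, 6}} = {0, 1, 2, 3, 4, 6}
2 ∈ Sat(AX ((p | q) | (AF (EG q)))) = {0, 1, 2, 3, 4, 6}, so the formula holds at 2.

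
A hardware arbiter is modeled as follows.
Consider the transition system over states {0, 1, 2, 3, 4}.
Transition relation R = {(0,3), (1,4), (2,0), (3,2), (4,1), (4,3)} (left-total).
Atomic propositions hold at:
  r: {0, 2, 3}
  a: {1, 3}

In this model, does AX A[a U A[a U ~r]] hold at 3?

No

Sat(~r) = {1, 4}
A[a U ~r]: least fixpoint, start Z0 = Sat(~r) = {1, 4}, add states in Sat(a) with every successor in Z. Already a fixed point.
Sat(A[a U ~r]) = {1, 4}
A[a U A[a U ~r]]: least fixpoint, start Z0 = Sat(A[a U ~r]) = {1, 4}, add states in Sat(a) with every successor in Z. Already a fixed point.
Sat(A[a U A[a U ~r]]) = {1, 4}
Sat(AX A[a U A[a U ~r]]) = {s : every successor in {1, 4}} = {1}
3 ∉ Sat(AX A[a U A[a U ~r]]) = {1}, so the formula does not hold at 3.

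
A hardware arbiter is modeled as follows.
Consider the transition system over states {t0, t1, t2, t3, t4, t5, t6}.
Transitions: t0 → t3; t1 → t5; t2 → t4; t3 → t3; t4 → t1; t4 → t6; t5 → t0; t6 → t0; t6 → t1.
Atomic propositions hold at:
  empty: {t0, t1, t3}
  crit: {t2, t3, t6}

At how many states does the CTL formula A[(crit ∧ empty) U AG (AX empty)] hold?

3

Sat(crit ∧ empty) = {t3}
Sat(AX empty) = {s : every successor in {t0, t1, t3}} = {t0, t3, t5, t6}
AG (AX empty): greatest fixpoint, start Z0 = {t0, t3, t5, t6}, keep only states in Sat with every successor in Z. Z1 = {t0, t3, t5}; fixed.
Sat(AG (AX empty)) = {t0, t3, t5}
A[(crit ∧ empty) U AG (AX empty)]: least fixpoint, start Z0 = Sat(AG (AX empty)) = {t0, t3, t5}, add states in Sat(crit ∧ empty) with every successor in Z. Already a fixed point.
Sat(A[(crit ∧ empty) U AG (AX empty)]) = {t0, t3, t5}
|Sat(A[(crit ∧ empty) U AG (AX empty)])| = |{t0, t3, t5}| = 3.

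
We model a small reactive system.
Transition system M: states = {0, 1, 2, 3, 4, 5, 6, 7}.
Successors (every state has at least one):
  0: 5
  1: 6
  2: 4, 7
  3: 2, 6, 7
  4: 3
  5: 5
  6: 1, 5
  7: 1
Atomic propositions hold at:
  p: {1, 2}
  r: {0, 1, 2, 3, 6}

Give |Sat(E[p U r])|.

E[p U r]: least fixpoint, start Z0 = Sat(r) = {0, 1, 2, 3, 6}, add states in Sat(p) with some successor in Z. Already a fixed point.
Sat(E[p U r]) = {0, 1, 2, 3, 6}
|Sat(E[p U r])| = |{0, 1, 2, 3, 6}| = 5.

5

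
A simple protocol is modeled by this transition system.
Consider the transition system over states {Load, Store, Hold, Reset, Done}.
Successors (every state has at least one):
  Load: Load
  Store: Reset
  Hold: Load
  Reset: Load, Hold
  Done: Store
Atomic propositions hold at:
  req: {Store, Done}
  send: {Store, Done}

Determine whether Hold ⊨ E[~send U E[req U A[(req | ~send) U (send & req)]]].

Sat(~send) = {Load, Hold, Reset}
Sat(req | ~send) = {Load, Store, Hold, Reset, Done}
Sat(send & req) = {Store, Done}
A[(req | ~send) U (send & req)]: least fixpoint, start Z0 = Sat((send & req)) = {Store, Done}, add states in Sat(req | ~send) with every successor in Z. Already a fixed point.
Sat(A[(req | ~send) U (send & req)]) = {Store, Done}
E[req U A[(req | ~send) U (send & req)]]: least fixpoint, start Z0 = Sat(A[(req | ~send) U (send & req)]) = {Store, Done}, add states in Sat(req) with some successor in Z. Already a fixed point.
Sat(E[req U A[(req | ~send) U (send & req)]]) = {Store, Done}
E[~send U E[req U A[(req | ~send) U (send & req)]]]: least fixpoint, start Z0 = Sat(E[req U A[(req | ~send) U (send & req)]]) = {Store, Done}, add states in Sat(~send) with some successor in Z. Already a fixed point.
Sat(E[~send U E[req U A[(req | ~send) U (send & req)]]]) = {Store, Done}
Hold ∉ Sat(E[~send U E[req U A[(req | ~send) U (send & req)]]]) = {Store, Done}, so the formula does not hold at Hold.

No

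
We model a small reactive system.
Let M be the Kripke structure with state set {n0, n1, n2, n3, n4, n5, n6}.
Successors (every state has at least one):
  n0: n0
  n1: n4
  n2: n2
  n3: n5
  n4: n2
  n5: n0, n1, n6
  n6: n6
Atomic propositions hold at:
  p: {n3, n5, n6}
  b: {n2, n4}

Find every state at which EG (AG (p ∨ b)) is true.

Sat(p ∨ b) = {n2, n3, n4, n5, n6}
AG (p ∨ b): greatest fixpoint, start Z0 = {n2, n3, n4, n5, n6}, keep only states in Sat with every successor in Z. Z1 = {n2, n3, n4, n6}; Z2 = {n2, n4, n6}; fixed.
Sat(AG (p ∨ b)) = {n2, n4, n6}
EG (AG (p ∨ b)): greatest fixpoint, start Z0 = {n2, n4, n6}, keep only states in Sat with some successor in Z. Already a fixed point.
Sat(EG (AG (p ∨ b))) = {n2, n4, n6}

{n2, n4, n6}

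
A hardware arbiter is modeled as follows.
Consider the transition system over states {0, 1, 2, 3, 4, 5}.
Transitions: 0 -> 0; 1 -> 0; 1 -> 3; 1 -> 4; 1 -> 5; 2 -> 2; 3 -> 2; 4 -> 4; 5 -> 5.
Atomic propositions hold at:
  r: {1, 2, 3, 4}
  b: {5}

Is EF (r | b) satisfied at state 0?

No

Sat(r | b) = {1, 2, 3, 4, 5}
EF (r | b): least fixpoint, start Z0 = {1, 2, 3, 4, 5}, add states with some successor in Z. Already a fixed point.
Sat(EF (r | b)) = {1, 2, 3, 4, 5}
0 ∉ Sat(EF (r | b)) = {1, 2, 3, 4, 5}, so the formula does not hold at 0.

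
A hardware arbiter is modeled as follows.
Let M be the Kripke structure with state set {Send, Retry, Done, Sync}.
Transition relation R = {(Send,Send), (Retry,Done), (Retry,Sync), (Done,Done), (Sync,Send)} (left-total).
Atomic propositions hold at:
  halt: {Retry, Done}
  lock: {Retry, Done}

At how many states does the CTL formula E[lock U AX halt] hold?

Sat(AX halt) = {s : every successor in {Retry, Done}} = {Done}
E[lock U AX halt]: least fixpoint, start Z0 = Sat(AX halt) = {Done}, add states in Sat(lock) with some successor in Z. Z1 = {Retry, Done}; fixed.
Sat(E[lock U AX halt]) = {Retry, Done}
|Sat(E[lock U AX halt])| = |{Retry, Done}| = 2.

2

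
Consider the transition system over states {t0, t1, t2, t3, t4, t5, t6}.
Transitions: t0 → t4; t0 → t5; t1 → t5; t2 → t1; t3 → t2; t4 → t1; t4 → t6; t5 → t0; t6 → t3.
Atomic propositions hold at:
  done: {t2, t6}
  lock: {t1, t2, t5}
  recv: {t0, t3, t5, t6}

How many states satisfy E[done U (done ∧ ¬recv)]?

Sat(¬recv) = {t1, t2, t4}
Sat(done ∧ ¬recv) = {t2}
E[done U (done ∧ ¬recv)]: least fixpoint, start Z0 = Sat((done ∧ ¬recv)) = {t2}, add states in Sat(done) with some successor in Z. Already a fixed point.
Sat(E[done U (done ∧ ¬recv)]) = {t2}
|Sat(E[done U (done ∧ ¬recv)])| = |{t2}| = 1.

1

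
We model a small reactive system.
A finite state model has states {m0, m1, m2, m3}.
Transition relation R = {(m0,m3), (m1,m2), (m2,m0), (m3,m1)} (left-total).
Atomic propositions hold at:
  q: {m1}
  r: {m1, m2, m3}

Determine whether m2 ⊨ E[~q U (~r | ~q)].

Sat(~q) = {m0, m2, m3}
Sat(~r) = {m0}
Sat(~r | ~q) = {m0, m2, m3}
E[~q U (~r | ~q)]: least fixpoint, start Z0 = Sat((~r | ~q)) = {m0, m2, m3}, add states in Sat(~q) with some successor in Z. Already a fixed point.
Sat(E[~q U (~r | ~q)]) = {m0, m2, m3}
m2 ∈ Sat(E[~q U (~r | ~q)]) = {m0, m2, m3}, so the formula holds at m2.

Yes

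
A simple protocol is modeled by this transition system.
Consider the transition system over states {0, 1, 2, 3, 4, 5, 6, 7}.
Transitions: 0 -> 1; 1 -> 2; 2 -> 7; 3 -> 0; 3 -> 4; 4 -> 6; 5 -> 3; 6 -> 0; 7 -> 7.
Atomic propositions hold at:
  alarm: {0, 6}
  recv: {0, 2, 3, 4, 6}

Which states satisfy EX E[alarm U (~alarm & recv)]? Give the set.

{1, 3, 5}

Sat(~alarm) = {1, 2, 3, 4, 5, 7}
Sat(~alarm & recv) = {2, 3, 4}
E[alarm U (~alarm & recv)]: least fixpoint, start Z0 = Sat((~alarm & recv)) = {2, 3, 4}, add states in Sat(alarm) with some successor in Z. Already a fixed point.
Sat(E[alarm U (~alarm & recv)]) = {2, 3, 4}
Sat(EX E[alarm U (~alarm & recv)]) = {s : some successor in {2, 3, 4}} = {1, 3, 5}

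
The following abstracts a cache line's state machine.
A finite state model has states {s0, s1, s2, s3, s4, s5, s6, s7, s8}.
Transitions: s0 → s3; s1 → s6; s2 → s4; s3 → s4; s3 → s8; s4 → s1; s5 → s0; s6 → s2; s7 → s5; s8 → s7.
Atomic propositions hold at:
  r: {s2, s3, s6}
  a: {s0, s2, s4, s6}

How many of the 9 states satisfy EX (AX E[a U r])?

E[a U r]: least fixpoint, start Z0 = Sat(r) = {s2, s3, s6}, add states in Sat(a) with some successor in Z. Z1 = {s0, s2, s3, s6}; fixed.
Sat(E[a U r]) = {s0, s2, s3, s6}
Sat(AX E[a U r]) = {s : every successor in {s0, s2, s3, s6}} = {s0, s1, s5, s6}
Sat(EX (AX E[a U r])) = {s : some successor in {s0, s1, s5, s6}} = {s1, s4, s5, s7}
|Sat(EX (AX E[a U r]))| = |{s1, s4, s5, s7}| = 4.

4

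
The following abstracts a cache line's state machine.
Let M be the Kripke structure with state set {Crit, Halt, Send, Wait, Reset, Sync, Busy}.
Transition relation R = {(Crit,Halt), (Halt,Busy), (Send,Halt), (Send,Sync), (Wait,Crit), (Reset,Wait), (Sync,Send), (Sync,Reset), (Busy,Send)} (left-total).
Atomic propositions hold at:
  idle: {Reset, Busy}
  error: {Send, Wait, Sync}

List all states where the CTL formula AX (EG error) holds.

EG error: greatest fixpoint, start Z0 = {Send, Wait, Sync}, keep only states in Sat with some successor in Z. Z1 = {Send, Sync}; fixed.
Sat(EG error) = {Send, Sync}
Sat(AX (EG error)) = {s : every successor in {Send, Sync}} = {Busy}

{Busy}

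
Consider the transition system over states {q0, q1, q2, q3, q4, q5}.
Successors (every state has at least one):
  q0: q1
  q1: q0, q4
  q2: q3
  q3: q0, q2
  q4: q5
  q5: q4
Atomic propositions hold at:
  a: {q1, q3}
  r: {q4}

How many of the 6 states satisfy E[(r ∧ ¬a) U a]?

2

Sat(¬a) = {q0, q2, q4, q5}
Sat(r ∧ ¬a) = {q4}
E[(r ∧ ¬a) U a]: least fixpoint, start Z0 = Sat(a) = {q1, q3}, add states in Sat(r ∧ ¬a) with some successor in Z. Already a fixed point.
Sat(E[(r ∧ ¬a) U a]) = {q1, q3}
|Sat(E[(r ∧ ¬a) U a])| = |{q1, q3}| = 2.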